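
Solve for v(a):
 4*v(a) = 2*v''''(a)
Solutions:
 v(a) = C1*exp(-2^(1/4)*a) + C2*exp(2^(1/4)*a) + C3*sin(2^(1/4)*a) + C4*cos(2^(1/4)*a)


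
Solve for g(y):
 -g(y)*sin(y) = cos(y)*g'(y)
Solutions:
 g(y) = C1*cos(y)


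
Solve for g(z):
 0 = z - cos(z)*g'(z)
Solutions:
 g(z) = C1 + Integral(z/cos(z), z)


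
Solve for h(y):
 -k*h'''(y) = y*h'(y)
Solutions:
 h(y) = C1 + Integral(C2*airyai(y*(-1/k)^(1/3)) + C3*airybi(y*(-1/k)^(1/3)), y)


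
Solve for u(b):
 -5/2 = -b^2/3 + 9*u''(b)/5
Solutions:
 u(b) = C1 + C2*b + 5*b^4/324 - 25*b^2/36


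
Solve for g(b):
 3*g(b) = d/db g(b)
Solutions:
 g(b) = C1*exp(3*b)


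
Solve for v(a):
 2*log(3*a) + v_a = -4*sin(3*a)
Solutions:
 v(a) = C1 - 2*a*log(a) - 2*a*log(3) + 2*a + 4*cos(3*a)/3


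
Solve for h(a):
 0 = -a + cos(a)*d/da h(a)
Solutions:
 h(a) = C1 + Integral(a/cos(a), a)


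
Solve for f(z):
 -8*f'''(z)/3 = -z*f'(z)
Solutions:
 f(z) = C1 + Integral(C2*airyai(3^(1/3)*z/2) + C3*airybi(3^(1/3)*z/2), z)


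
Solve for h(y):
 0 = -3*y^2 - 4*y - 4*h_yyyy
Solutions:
 h(y) = C1 + C2*y + C3*y^2 + C4*y^3 - y^6/480 - y^5/120


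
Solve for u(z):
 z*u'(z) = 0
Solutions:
 u(z) = C1


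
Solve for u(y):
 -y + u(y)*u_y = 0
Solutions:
 u(y) = -sqrt(C1 + y^2)
 u(y) = sqrt(C1 + y^2)


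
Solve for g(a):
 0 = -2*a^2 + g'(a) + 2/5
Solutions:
 g(a) = C1 + 2*a^3/3 - 2*a/5


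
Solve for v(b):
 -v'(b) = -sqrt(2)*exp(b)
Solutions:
 v(b) = C1 + sqrt(2)*exp(b)


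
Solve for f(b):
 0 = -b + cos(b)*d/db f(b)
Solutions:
 f(b) = C1 + Integral(b/cos(b), b)


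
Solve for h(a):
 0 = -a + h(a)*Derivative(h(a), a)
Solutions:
 h(a) = -sqrt(C1 + a^2)
 h(a) = sqrt(C1 + a^2)


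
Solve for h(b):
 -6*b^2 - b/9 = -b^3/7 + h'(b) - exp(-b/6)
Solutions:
 h(b) = C1 + b^4/28 - 2*b^3 - b^2/18 - 6*exp(-b/6)


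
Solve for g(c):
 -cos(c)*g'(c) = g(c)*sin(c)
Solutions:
 g(c) = C1*cos(c)


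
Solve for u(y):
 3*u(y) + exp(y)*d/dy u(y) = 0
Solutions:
 u(y) = C1*exp(3*exp(-y))


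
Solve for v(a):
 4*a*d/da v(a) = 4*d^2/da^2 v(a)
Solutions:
 v(a) = C1 + C2*erfi(sqrt(2)*a/2)


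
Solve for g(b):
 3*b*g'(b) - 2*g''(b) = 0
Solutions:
 g(b) = C1 + C2*erfi(sqrt(3)*b/2)


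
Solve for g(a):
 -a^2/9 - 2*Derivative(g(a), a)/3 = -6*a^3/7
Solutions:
 g(a) = C1 + 9*a^4/28 - a^3/18


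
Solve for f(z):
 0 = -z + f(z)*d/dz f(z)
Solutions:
 f(z) = -sqrt(C1 + z^2)
 f(z) = sqrt(C1 + z^2)


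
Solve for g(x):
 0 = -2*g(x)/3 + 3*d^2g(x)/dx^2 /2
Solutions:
 g(x) = C1*exp(-2*x/3) + C2*exp(2*x/3)


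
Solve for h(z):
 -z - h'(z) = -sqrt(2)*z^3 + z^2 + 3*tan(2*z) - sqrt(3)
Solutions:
 h(z) = C1 + sqrt(2)*z^4/4 - z^3/3 - z^2/2 + sqrt(3)*z + 3*log(cos(2*z))/2


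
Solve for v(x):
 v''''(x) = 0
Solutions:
 v(x) = C1 + C2*x + C3*x^2 + C4*x^3


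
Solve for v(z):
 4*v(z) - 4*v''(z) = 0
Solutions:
 v(z) = C1*exp(-z) + C2*exp(z)


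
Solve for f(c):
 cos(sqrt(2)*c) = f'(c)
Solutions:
 f(c) = C1 + sqrt(2)*sin(sqrt(2)*c)/2


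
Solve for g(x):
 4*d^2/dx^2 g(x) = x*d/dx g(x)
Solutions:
 g(x) = C1 + C2*erfi(sqrt(2)*x/4)


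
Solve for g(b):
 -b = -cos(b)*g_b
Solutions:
 g(b) = C1 + Integral(b/cos(b), b)


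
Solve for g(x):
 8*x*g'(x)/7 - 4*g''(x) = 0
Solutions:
 g(x) = C1 + C2*erfi(sqrt(7)*x/7)


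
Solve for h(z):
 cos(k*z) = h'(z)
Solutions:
 h(z) = C1 + sin(k*z)/k


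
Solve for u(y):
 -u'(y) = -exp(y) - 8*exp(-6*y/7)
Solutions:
 u(y) = C1 + exp(y) - 28*exp(-6*y/7)/3


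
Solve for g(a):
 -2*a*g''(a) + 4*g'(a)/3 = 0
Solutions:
 g(a) = C1 + C2*a^(5/3)


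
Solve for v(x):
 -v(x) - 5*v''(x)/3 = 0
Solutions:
 v(x) = C1*sin(sqrt(15)*x/5) + C2*cos(sqrt(15)*x/5)


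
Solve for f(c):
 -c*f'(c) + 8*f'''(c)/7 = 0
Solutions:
 f(c) = C1 + Integral(C2*airyai(7^(1/3)*c/2) + C3*airybi(7^(1/3)*c/2), c)


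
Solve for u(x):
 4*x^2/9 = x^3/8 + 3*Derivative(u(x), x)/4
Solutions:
 u(x) = C1 - x^4/24 + 16*x^3/81


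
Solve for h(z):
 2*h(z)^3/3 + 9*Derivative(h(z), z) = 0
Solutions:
 h(z) = -3*sqrt(6)*sqrt(-1/(C1 - 2*z))/2
 h(z) = 3*sqrt(6)*sqrt(-1/(C1 - 2*z))/2


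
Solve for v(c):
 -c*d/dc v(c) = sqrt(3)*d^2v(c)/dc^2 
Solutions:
 v(c) = C1 + C2*erf(sqrt(2)*3^(3/4)*c/6)


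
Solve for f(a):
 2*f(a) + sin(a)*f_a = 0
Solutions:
 f(a) = C1*(cos(a) + 1)/(cos(a) - 1)


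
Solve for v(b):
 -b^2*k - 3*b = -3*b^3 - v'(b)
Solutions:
 v(b) = C1 - 3*b^4/4 + b^3*k/3 + 3*b^2/2


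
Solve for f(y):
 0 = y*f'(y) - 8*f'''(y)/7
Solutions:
 f(y) = C1 + Integral(C2*airyai(7^(1/3)*y/2) + C3*airybi(7^(1/3)*y/2), y)


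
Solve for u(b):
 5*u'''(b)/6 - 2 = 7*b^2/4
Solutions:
 u(b) = C1 + C2*b + C3*b^2 + 7*b^5/200 + 2*b^3/5


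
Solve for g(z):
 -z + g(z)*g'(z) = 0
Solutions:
 g(z) = -sqrt(C1 + z^2)
 g(z) = sqrt(C1 + z^2)


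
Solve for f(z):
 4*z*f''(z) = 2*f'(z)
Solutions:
 f(z) = C1 + C2*z^(3/2)


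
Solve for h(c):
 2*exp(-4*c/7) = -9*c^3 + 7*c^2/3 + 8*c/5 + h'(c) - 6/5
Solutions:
 h(c) = C1 + 9*c^4/4 - 7*c^3/9 - 4*c^2/5 + 6*c/5 - 7*exp(-4*c/7)/2


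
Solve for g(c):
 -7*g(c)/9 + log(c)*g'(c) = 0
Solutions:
 g(c) = C1*exp(7*li(c)/9)


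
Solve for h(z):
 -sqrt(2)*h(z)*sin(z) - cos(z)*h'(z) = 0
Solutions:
 h(z) = C1*cos(z)^(sqrt(2))


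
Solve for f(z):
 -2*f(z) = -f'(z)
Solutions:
 f(z) = C1*exp(2*z)


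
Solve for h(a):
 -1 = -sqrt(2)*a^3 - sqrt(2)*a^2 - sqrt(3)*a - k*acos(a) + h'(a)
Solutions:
 h(a) = C1 + sqrt(2)*a^4/4 + sqrt(2)*a^3/3 + sqrt(3)*a^2/2 - a + k*(a*acos(a) - sqrt(1 - a^2))


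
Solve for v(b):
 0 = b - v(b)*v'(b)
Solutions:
 v(b) = -sqrt(C1 + b^2)
 v(b) = sqrt(C1 + b^2)


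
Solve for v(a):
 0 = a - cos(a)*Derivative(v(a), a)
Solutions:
 v(a) = C1 + Integral(a/cos(a), a)


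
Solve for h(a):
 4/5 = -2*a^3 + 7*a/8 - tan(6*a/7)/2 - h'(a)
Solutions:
 h(a) = C1 - a^4/2 + 7*a^2/16 - 4*a/5 + 7*log(cos(6*a/7))/12


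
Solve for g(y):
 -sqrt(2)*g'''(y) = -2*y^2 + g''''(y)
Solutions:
 g(y) = C1 + C2*y + C3*y^2 + C4*exp(-sqrt(2)*y) + sqrt(2)*y^5/60 - y^4/12 + sqrt(2)*y^3/6


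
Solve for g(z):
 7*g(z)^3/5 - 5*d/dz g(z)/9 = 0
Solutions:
 g(z) = -5*sqrt(2)*sqrt(-1/(C1 + 63*z))/2
 g(z) = 5*sqrt(2)*sqrt(-1/(C1 + 63*z))/2


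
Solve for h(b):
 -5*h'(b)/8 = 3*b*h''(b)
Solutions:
 h(b) = C1 + C2*b^(19/24)


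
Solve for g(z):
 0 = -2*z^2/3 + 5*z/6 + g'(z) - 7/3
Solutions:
 g(z) = C1 + 2*z^3/9 - 5*z^2/12 + 7*z/3


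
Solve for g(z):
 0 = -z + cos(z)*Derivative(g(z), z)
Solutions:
 g(z) = C1 + Integral(z/cos(z), z)


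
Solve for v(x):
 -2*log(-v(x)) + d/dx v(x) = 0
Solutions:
 -li(-v(x)) = C1 + 2*x


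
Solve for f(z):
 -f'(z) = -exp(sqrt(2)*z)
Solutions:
 f(z) = C1 + sqrt(2)*exp(sqrt(2)*z)/2


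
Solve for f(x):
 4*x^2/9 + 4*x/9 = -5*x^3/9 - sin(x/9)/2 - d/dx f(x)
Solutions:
 f(x) = C1 - 5*x^4/36 - 4*x^3/27 - 2*x^2/9 + 9*cos(x/9)/2


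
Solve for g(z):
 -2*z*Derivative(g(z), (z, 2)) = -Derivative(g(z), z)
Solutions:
 g(z) = C1 + C2*z^(3/2)


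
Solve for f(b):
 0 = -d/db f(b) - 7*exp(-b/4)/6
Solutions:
 f(b) = C1 + 14*exp(-b/4)/3


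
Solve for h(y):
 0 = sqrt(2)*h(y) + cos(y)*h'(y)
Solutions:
 h(y) = C1*(sin(y) - 1)^(sqrt(2)/2)/(sin(y) + 1)^(sqrt(2)/2)


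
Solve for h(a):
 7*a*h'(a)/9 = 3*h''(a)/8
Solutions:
 h(a) = C1 + C2*erfi(2*sqrt(21)*a/9)


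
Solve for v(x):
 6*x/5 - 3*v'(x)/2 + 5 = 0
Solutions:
 v(x) = C1 + 2*x^2/5 + 10*x/3


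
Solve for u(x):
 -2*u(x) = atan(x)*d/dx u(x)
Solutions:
 u(x) = C1*exp(-2*Integral(1/atan(x), x))


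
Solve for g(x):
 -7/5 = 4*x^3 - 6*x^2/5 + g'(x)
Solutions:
 g(x) = C1 - x^4 + 2*x^3/5 - 7*x/5


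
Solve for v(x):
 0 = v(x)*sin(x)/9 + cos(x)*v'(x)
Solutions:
 v(x) = C1*cos(x)^(1/9)


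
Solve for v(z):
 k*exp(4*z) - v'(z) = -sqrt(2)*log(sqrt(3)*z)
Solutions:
 v(z) = C1 + k*exp(4*z)/4 + sqrt(2)*z*log(z) + sqrt(2)*z*(-1 + log(3)/2)


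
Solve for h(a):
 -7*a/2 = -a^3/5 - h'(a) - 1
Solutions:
 h(a) = C1 - a^4/20 + 7*a^2/4 - a


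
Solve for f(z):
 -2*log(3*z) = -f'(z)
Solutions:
 f(z) = C1 + 2*z*log(z) - 2*z + z*log(9)


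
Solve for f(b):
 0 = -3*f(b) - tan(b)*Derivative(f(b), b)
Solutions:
 f(b) = C1/sin(b)^3


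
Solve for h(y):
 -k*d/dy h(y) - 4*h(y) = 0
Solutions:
 h(y) = C1*exp(-4*y/k)


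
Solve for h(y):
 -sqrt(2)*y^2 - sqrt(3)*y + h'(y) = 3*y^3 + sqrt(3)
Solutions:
 h(y) = C1 + 3*y^4/4 + sqrt(2)*y^3/3 + sqrt(3)*y^2/2 + sqrt(3)*y


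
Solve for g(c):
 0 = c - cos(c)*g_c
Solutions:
 g(c) = C1 + Integral(c/cos(c), c)


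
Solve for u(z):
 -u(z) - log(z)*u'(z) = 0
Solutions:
 u(z) = C1*exp(-li(z))


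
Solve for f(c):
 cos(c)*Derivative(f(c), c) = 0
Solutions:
 f(c) = C1


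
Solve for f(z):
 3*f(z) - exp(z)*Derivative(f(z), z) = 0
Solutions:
 f(z) = C1*exp(-3*exp(-z))


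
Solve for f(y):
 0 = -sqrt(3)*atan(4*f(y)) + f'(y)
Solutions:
 Integral(1/atan(4*_y), (_y, f(y))) = C1 + sqrt(3)*y


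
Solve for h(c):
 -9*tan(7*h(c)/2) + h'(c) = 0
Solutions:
 h(c) = -2*asin(C1*exp(63*c/2))/7 + 2*pi/7
 h(c) = 2*asin(C1*exp(63*c/2))/7


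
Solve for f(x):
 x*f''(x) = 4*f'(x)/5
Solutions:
 f(x) = C1 + C2*x^(9/5)


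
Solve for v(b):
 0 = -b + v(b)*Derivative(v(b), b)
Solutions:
 v(b) = -sqrt(C1 + b^2)
 v(b) = sqrt(C1 + b^2)


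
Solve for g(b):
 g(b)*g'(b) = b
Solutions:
 g(b) = -sqrt(C1 + b^2)
 g(b) = sqrt(C1 + b^2)


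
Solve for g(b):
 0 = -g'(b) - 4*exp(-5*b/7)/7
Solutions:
 g(b) = C1 + 4*exp(-5*b/7)/5


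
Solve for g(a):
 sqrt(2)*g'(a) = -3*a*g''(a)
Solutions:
 g(a) = C1 + C2*a^(1 - sqrt(2)/3)


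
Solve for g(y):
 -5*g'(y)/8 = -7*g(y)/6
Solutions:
 g(y) = C1*exp(28*y/15)


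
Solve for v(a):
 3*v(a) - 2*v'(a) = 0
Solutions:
 v(a) = C1*exp(3*a/2)


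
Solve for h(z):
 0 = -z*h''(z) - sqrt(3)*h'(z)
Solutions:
 h(z) = C1 + C2*z^(1 - sqrt(3))


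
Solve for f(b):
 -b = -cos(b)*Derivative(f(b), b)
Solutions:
 f(b) = C1 + Integral(b/cos(b), b)


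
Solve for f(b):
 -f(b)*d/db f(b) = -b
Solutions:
 f(b) = -sqrt(C1 + b^2)
 f(b) = sqrt(C1 + b^2)


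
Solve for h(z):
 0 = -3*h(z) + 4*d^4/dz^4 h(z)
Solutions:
 h(z) = C1*exp(-sqrt(2)*3^(1/4)*z/2) + C2*exp(sqrt(2)*3^(1/4)*z/2) + C3*sin(sqrt(2)*3^(1/4)*z/2) + C4*cos(sqrt(2)*3^(1/4)*z/2)


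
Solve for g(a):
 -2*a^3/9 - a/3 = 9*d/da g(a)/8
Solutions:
 g(a) = C1 - 4*a^4/81 - 4*a^2/27


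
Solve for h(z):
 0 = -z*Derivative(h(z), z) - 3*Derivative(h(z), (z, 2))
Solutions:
 h(z) = C1 + C2*erf(sqrt(6)*z/6)


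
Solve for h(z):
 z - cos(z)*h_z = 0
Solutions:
 h(z) = C1 + Integral(z/cos(z), z)


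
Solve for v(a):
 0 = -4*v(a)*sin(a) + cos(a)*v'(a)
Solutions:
 v(a) = C1/cos(a)^4


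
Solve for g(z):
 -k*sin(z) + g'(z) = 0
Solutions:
 g(z) = C1 - k*cos(z)


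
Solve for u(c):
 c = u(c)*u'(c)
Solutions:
 u(c) = -sqrt(C1 + c^2)
 u(c) = sqrt(C1 + c^2)


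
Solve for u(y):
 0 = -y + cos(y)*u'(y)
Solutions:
 u(y) = C1 + Integral(y/cos(y), y)


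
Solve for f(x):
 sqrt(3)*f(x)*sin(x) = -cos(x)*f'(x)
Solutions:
 f(x) = C1*cos(x)^(sqrt(3))


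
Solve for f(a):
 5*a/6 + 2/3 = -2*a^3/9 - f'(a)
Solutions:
 f(a) = C1 - a^4/18 - 5*a^2/12 - 2*a/3


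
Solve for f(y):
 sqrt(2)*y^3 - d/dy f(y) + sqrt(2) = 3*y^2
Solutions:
 f(y) = C1 + sqrt(2)*y^4/4 - y^3 + sqrt(2)*y


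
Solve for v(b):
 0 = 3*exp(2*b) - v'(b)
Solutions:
 v(b) = C1 + 3*exp(2*b)/2


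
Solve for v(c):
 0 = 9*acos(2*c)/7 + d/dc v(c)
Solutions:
 v(c) = C1 - 9*c*acos(2*c)/7 + 9*sqrt(1 - 4*c^2)/14


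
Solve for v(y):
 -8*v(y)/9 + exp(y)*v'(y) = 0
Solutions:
 v(y) = C1*exp(-8*exp(-y)/9)


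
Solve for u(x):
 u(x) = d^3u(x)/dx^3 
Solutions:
 u(x) = C3*exp(x) + (C1*sin(sqrt(3)*x/2) + C2*cos(sqrt(3)*x/2))*exp(-x/2)


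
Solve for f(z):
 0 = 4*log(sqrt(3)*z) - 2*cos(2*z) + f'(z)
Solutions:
 f(z) = C1 - 4*z*log(z) - 2*z*log(3) + 4*z + sin(2*z)


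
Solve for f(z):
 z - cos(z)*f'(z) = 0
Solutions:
 f(z) = C1 + Integral(z/cos(z), z)


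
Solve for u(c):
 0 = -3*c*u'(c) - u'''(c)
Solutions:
 u(c) = C1 + Integral(C2*airyai(-3^(1/3)*c) + C3*airybi(-3^(1/3)*c), c)


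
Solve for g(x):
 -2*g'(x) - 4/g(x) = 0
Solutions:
 g(x) = -sqrt(C1 - 4*x)
 g(x) = sqrt(C1 - 4*x)


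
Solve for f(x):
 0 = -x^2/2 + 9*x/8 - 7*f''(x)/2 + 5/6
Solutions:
 f(x) = C1 + C2*x - x^4/84 + 3*x^3/56 + 5*x^2/42


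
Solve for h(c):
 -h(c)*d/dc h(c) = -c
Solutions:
 h(c) = -sqrt(C1 + c^2)
 h(c) = sqrt(C1 + c^2)


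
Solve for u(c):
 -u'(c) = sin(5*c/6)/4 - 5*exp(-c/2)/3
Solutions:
 u(c) = C1 + 3*cos(5*c/6)/10 - 10*exp(-c/2)/3


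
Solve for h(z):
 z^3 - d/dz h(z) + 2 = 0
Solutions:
 h(z) = C1 + z^4/4 + 2*z


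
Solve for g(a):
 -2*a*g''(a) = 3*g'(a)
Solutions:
 g(a) = C1 + C2/sqrt(a)


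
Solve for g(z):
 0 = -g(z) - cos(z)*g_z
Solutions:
 g(z) = C1*sqrt(sin(z) - 1)/sqrt(sin(z) + 1)


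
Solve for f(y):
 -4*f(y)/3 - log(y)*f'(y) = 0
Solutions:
 f(y) = C1*exp(-4*li(y)/3)


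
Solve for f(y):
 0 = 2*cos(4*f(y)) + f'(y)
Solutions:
 f(y) = -asin((C1 + exp(16*y))/(C1 - exp(16*y)))/4 + pi/4
 f(y) = asin((C1 + exp(16*y))/(C1 - exp(16*y)))/4


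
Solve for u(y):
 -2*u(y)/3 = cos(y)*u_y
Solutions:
 u(y) = C1*(sin(y) - 1)^(1/3)/(sin(y) + 1)^(1/3)


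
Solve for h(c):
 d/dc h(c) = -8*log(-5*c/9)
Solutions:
 h(c) = C1 - 8*c*log(-c) + 8*c*(-log(5) + 1 + 2*log(3))


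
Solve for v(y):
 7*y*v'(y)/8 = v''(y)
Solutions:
 v(y) = C1 + C2*erfi(sqrt(7)*y/4)


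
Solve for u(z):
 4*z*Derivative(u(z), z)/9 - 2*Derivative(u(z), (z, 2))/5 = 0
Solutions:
 u(z) = C1 + C2*erfi(sqrt(5)*z/3)


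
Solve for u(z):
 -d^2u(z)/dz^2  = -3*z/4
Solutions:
 u(z) = C1 + C2*z + z^3/8


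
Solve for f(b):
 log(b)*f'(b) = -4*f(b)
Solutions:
 f(b) = C1*exp(-4*li(b))


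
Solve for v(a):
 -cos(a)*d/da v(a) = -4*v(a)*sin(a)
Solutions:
 v(a) = C1/cos(a)^4


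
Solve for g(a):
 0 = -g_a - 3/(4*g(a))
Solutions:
 g(a) = -sqrt(C1 - 6*a)/2
 g(a) = sqrt(C1 - 6*a)/2


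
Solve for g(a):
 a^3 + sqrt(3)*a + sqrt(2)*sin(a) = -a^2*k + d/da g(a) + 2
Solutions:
 g(a) = C1 + a^4/4 + a^3*k/3 + sqrt(3)*a^2/2 - 2*a - sqrt(2)*cos(a)


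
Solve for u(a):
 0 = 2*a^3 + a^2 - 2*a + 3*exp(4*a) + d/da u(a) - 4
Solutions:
 u(a) = C1 - a^4/2 - a^3/3 + a^2 + 4*a - 3*exp(4*a)/4


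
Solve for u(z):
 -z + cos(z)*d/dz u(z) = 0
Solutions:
 u(z) = C1 + Integral(z/cos(z), z)


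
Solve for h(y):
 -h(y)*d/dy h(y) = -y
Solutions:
 h(y) = -sqrt(C1 + y^2)
 h(y) = sqrt(C1 + y^2)


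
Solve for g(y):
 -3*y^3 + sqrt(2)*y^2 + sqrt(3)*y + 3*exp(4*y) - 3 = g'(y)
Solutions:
 g(y) = C1 - 3*y^4/4 + sqrt(2)*y^3/3 + sqrt(3)*y^2/2 - 3*y + 3*exp(4*y)/4


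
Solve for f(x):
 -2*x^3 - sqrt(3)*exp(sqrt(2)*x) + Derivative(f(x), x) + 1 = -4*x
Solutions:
 f(x) = C1 + x^4/2 - 2*x^2 - x + sqrt(6)*exp(sqrt(2)*x)/2


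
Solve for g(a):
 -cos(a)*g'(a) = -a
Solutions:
 g(a) = C1 + Integral(a/cos(a), a)


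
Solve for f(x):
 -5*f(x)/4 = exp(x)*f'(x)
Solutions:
 f(x) = C1*exp(5*exp(-x)/4)


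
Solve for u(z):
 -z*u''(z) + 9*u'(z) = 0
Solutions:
 u(z) = C1 + C2*z^10


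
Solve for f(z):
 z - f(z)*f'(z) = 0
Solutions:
 f(z) = -sqrt(C1 + z^2)
 f(z) = sqrt(C1 + z^2)


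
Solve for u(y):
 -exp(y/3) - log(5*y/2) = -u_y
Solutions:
 u(y) = C1 + y*log(y) + y*(-1 - log(2) + log(5)) + 3*exp(y/3)


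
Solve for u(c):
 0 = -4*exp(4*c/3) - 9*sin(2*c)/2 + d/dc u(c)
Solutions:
 u(c) = C1 + 3*exp(4*c/3) - 9*cos(2*c)/4


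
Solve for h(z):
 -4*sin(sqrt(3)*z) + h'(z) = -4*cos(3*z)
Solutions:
 h(z) = C1 - 4*sin(3*z)/3 - 4*sqrt(3)*cos(sqrt(3)*z)/3


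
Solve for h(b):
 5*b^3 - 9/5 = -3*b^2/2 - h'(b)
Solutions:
 h(b) = C1 - 5*b^4/4 - b^3/2 + 9*b/5


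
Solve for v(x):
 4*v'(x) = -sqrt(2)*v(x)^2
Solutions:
 v(x) = 4/(C1 + sqrt(2)*x)


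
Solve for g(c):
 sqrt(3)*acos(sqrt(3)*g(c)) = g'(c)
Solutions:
 Integral(1/acos(sqrt(3)*_y), (_y, g(c))) = C1 + sqrt(3)*c


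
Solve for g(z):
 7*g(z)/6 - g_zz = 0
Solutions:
 g(z) = C1*exp(-sqrt(42)*z/6) + C2*exp(sqrt(42)*z/6)


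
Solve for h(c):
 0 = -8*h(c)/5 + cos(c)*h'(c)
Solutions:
 h(c) = C1*(sin(c) + 1)^(4/5)/(sin(c) - 1)^(4/5)


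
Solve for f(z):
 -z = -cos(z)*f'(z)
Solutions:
 f(z) = C1 + Integral(z/cos(z), z)


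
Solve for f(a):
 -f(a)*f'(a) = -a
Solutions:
 f(a) = -sqrt(C1 + a^2)
 f(a) = sqrt(C1 + a^2)


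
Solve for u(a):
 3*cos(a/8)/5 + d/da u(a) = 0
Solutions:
 u(a) = C1 - 24*sin(a/8)/5


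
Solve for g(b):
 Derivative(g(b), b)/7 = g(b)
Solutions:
 g(b) = C1*exp(7*b)


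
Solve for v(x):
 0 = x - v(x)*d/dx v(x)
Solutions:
 v(x) = -sqrt(C1 + x^2)
 v(x) = sqrt(C1 + x^2)


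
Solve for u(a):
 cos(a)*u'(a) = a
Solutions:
 u(a) = C1 + Integral(a/cos(a), a)


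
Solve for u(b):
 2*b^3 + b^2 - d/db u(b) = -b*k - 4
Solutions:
 u(b) = C1 + b^4/2 + b^3/3 + b^2*k/2 + 4*b


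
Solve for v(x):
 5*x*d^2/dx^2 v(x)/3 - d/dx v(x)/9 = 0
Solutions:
 v(x) = C1 + C2*x^(16/15)


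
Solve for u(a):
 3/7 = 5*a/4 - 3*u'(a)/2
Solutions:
 u(a) = C1 + 5*a^2/12 - 2*a/7


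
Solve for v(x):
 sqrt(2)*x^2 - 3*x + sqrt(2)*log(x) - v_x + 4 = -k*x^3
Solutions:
 v(x) = C1 + k*x^4/4 + sqrt(2)*x^3/3 - 3*x^2/2 + sqrt(2)*x*log(x) - sqrt(2)*x + 4*x


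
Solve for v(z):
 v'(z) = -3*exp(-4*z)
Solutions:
 v(z) = C1 + 3*exp(-4*z)/4


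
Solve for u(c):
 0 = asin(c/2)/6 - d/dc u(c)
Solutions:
 u(c) = C1 + c*asin(c/2)/6 + sqrt(4 - c^2)/6


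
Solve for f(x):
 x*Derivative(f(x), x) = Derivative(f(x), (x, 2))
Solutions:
 f(x) = C1 + C2*erfi(sqrt(2)*x/2)


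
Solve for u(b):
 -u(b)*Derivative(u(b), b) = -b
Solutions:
 u(b) = -sqrt(C1 + b^2)
 u(b) = sqrt(C1 + b^2)


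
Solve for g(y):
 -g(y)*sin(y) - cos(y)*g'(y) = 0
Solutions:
 g(y) = C1*cos(y)


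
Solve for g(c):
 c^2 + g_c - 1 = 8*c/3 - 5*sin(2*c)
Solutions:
 g(c) = C1 - c^3/3 + 4*c^2/3 + c + 5*cos(2*c)/2


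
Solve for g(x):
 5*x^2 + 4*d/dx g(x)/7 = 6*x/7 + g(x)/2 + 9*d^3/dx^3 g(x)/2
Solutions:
 g(x) = C1*exp(x*(16*882^(1/3)/(sqrt(1707321) + 1323)^(1/3) + 84^(1/3)*(sqrt(1707321) + 1323)^(1/3))/252)*sin(3^(1/6)*x*(-28^(1/3)*3^(2/3)*(sqrt(1707321) + 1323)^(1/3) + 48*98^(1/3)/(sqrt(1707321) + 1323)^(1/3))/252) + C2*exp(x*(16*882^(1/3)/(sqrt(1707321) + 1323)^(1/3) + 84^(1/3)*(sqrt(1707321) + 1323)^(1/3))/252)*cos(3^(1/6)*x*(-28^(1/3)*3^(2/3)*(sqrt(1707321) + 1323)^(1/3) + 48*98^(1/3)/(sqrt(1707321) + 1323)^(1/3))/252) + C3*exp(-x*(16*882^(1/3)/(sqrt(1707321) + 1323)^(1/3) + 84^(1/3)*(sqrt(1707321) + 1323)^(1/3))/126) + 10*x^2 + 148*x/7 + 1184/49


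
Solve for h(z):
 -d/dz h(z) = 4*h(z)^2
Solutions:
 h(z) = 1/(C1 + 4*z)


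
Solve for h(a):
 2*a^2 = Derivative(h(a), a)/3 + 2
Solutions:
 h(a) = C1 + 2*a^3 - 6*a


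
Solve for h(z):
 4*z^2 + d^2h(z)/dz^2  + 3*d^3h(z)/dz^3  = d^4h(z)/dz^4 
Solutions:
 h(z) = C1 + C2*z + C3*exp(z*(3 - sqrt(13))/2) + C4*exp(z*(3 + sqrt(13))/2) - z^4/3 + 4*z^3 - 40*z^2


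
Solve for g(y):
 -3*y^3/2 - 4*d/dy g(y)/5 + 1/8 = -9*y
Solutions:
 g(y) = C1 - 15*y^4/32 + 45*y^2/8 + 5*y/32


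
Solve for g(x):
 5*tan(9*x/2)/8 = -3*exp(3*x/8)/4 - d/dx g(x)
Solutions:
 g(x) = C1 - 2*exp(3*x/8) + 5*log(cos(9*x/2))/36


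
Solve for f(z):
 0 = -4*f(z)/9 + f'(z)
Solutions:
 f(z) = C1*exp(4*z/9)


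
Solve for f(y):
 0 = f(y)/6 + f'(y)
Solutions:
 f(y) = C1*exp(-y/6)


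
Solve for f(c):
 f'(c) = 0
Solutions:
 f(c) = C1


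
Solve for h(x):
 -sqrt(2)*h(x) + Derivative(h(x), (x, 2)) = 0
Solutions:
 h(x) = C1*exp(-2^(1/4)*x) + C2*exp(2^(1/4)*x)


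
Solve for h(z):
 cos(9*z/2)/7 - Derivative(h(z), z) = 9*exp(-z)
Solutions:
 h(z) = C1 + 2*sin(9*z/2)/63 + 9*exp(-z)


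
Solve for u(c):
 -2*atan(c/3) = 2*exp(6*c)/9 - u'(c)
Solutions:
 u(c) = C1 + 2*c*atan(c/3) + exp(6*c)/27 - 3*log(c^2 + 9)


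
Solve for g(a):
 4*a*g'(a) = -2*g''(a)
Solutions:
 g(a) = C1 + C2*erf(a)


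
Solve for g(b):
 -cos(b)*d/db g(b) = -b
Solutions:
 g(b) = C1 + Integral(b/cos(b), b)


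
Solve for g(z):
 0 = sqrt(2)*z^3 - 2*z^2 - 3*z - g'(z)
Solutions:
 g(z) = C1 + sqrt(2)*z^4/4 - 2*z^3/3 - 3*z^2/2


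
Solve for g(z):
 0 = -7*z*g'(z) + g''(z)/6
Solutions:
 g(z) = C1 + C2*erfi(sqrt(21)*z)


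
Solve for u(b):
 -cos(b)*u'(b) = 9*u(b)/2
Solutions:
 u(b) = C1*(sin(b) - 1)^(1/4)*(sin(b)^2 - 2*sin(b) + 1)/((sin(b) + 1)^(1/4)*(sin(b)^2 + 2*sin(b) + 1))


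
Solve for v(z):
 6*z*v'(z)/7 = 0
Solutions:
 v(z) = C1


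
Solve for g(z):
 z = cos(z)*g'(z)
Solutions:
 g(z) = C1 + Integral(z/cos(z), z)


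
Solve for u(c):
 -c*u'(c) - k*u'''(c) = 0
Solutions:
 u(c) = C1 + Integral(C2*airyai(c*(-1/k)^(1/3)) + C3*airybi(c*(-1/k)^(1/3)), c)


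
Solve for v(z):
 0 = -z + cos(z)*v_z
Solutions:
 v(z) = C1 + Integral(z/cos(z), z)


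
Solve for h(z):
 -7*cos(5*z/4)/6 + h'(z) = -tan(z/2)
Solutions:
 h(z) = C1 + 2*log(cos(z/2)) + 14*sin(5*z/4)/15


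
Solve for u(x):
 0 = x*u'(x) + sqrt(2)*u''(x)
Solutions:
 u(x) = C1 + C2*erf(2^(1/4)*x/2)


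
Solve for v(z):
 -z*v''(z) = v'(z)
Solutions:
 v(z) = C1 + C2*log(z)


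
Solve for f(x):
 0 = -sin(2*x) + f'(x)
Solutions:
 f(x) = C1 - cos(2*x)/2


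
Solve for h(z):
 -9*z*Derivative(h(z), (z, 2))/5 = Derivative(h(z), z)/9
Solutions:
 h(z) = C1 + C2*z^(76/81)


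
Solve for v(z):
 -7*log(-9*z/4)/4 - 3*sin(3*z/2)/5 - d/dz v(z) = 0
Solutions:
 v(z) = C1 - 7*z*log(-z)/4 - 4*z*log(3) + z*log(6)/2 + 7*z/4 + 3*z*log(2) + 2*cos(3*z/2)/5


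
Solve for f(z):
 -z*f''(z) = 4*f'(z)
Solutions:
 f(z) = C1 + C2/z^3


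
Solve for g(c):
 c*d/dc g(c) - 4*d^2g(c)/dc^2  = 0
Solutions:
 g(c) = C1 + C2*erfi(sqrt(2)*c/4)


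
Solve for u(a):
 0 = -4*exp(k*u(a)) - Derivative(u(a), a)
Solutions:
 u(a) = Piecewise((log(1/(C1*k + 4*a*k))/k, Ne(k, 0)), (nan, True))
 u(a) = Piecewise((C1 - 4*a, Eq(k, 0)), (nan, True))


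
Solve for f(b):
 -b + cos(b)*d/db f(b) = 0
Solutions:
 f(b) = C1 + Integral(b/cos(b), b)


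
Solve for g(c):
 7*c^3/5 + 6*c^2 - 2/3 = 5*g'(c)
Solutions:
 g(c) = C1 + 7*c^4/100 + 2*c^3/5 - 2*c/15


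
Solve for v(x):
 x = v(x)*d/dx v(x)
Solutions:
 v(x) = -sqrt(C1 + x^2)
 v(x) = sqrt(C1 + x^2)


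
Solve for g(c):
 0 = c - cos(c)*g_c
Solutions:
 g(c) = C1 + Integral(c/cos(c), c)


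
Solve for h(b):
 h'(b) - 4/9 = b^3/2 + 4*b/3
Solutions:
 h(b) = C1 + b^4/8 + 2*b^2/3 + 4*b/9


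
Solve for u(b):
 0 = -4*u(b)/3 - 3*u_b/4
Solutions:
 u(b) = C1*exp(-16*b/9)


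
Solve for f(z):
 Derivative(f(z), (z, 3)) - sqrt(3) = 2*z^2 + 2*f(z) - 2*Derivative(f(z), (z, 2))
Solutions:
 f(z) = C1*exp(-z*(4/(3*sqrt(33) + 19)^(1/3) + (3*sqrt(33) + 19)^(1/3) + 4)/6)*sin(sqrt(3)*z*(-(3*sqrt(33) + 19)^(1/3) + 4/(3*sqrt(33) + 19)^(1/3))/6) + C2*exp(-z*(4/(3*sqrt(33) + 19)^(1/3) + (3*sqrt(33) + 19)^(1/3) + 4)/6)*cos(sqrt(3)*z*(-(3*sqrt(33) + 19)^(1/3) + 4/(3*sqrt(33) + 19)^(1/3))/6) + C3*exp(z*(-2 + 4/(3*sqrt(33) + 19)^(1/3) + (3*sqrt(33) + 19)^(1/3))/3) - z^2 - 2 - sqrt(3)/2


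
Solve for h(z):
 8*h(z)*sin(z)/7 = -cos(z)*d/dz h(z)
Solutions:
 h(z) = C1*cos(z)^(8/7)


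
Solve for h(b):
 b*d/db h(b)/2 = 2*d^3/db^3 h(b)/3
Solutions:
 h(b) = C1 + Integral(C2*airyai(6^(1/3)*b/2) + C3*airybi(6^(1/3)*b/2), b)


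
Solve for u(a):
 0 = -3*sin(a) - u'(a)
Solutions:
 u(a) = C1 + 3*cos(a)


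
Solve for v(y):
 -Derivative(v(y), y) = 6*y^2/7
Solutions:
 v(y) = C1 - 2*y^3/7


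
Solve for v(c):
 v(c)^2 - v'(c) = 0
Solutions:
 v(c) = -1/(C1 + c)


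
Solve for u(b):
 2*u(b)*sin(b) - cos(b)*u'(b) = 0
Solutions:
 u(b) = C1/cos(b)^2


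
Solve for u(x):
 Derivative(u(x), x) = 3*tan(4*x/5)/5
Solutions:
 u(x) = C1 - 3*log(cos(4*x/5))/4


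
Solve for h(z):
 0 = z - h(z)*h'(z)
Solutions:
 h(z) = -sqrt(C1 + z^2)
 h(z) = sqrt(C1 + z^2)


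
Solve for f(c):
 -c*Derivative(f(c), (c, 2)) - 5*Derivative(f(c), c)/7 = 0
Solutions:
 f(c) = C1 + C2*c^(2/7)


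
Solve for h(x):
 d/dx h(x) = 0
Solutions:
 h(x) = C1


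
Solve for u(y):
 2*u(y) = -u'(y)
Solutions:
 u(y) = C1*exp(-2*y)


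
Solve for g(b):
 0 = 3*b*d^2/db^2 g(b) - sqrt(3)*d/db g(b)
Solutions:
 g(b) = C1 + C2*b^(sqrt(3)/3 + 1)


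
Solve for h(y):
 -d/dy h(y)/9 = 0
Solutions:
 h(y) = C1


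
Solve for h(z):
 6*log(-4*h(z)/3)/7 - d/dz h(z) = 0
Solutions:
 -7*Integral(1/(log(-_y) - log(3) + 2*log(2)), (_y, h(z)))/6 = C1 - z


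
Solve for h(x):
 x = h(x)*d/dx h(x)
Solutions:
 h(x) = -sqrt(C1 + x^2)
 h(x) = sqrt(C1 + x^2)


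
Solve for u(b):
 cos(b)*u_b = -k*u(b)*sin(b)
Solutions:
 u(b) = C1*exp(k*log(cos(b)))


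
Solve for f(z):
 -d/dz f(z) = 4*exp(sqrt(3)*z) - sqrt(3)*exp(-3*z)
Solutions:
 f(z) = C1 - 4*sqrt(3)*exp(sqrt(3)*z)/3 - sqrt(3)*exp(-3*z)/3


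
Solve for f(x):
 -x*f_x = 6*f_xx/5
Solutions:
 f(x) = C1 + C2*erf(sqrt(15)*x/6)


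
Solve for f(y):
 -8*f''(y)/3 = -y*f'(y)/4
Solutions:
 f(y) = C1 + C2*erfi(sqrt(3)*y/8)


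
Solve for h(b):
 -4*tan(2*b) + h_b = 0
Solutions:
 h(b) = C1 - 2*log(cos(2*b))


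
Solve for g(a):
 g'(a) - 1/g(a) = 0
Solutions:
 g(a) = -sqrt(C1 + 2*a)
 g(a) = sqrt(C1 + 2*a)


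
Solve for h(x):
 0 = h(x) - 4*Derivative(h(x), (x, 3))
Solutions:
 h(x) = C3*exp(2^(1/3)*x/2) + (C1*sin(2^(1/3)*sqrt(3)*x/4) + C2*cos(2^(1/3)*sqrt(3)*x/4))*exp(-2^(1/3)*x/4)


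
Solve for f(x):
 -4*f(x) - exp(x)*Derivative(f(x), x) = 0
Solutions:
 f(x) = C1*exp(4*exp(-x))


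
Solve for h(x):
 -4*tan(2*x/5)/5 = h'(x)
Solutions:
 h(x) = C1 + 2*log(cos(2*x/5))


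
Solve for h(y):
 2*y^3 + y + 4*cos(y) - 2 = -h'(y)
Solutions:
 h(y) = C1 - y^4/2 - y^2/2 + 2*y - 4*sin(y)


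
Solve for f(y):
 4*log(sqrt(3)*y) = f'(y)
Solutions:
 f(y) = C1 + 4*y*log(y) - 4*y + y*log(9)


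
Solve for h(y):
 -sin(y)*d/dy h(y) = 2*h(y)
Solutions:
 h(y) = C1*(cos(y) + 1)/(cos(y) - 1)


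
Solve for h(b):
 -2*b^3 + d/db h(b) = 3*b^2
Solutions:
 h(b) = C1 + b^4/2 + b^3


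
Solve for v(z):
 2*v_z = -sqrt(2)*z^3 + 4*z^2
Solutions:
 v(z) = C1 - sqrt(2)*z^4/8 + 2*z^3/3


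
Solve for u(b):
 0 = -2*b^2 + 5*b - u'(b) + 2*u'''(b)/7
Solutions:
 u(b) = C1 + C2*exp(-sqrt(14)*b/2) + C3*exp(sqrt(14)*b/2) - 2*b^3/3 + 5*b^2/2 - 8*b/7


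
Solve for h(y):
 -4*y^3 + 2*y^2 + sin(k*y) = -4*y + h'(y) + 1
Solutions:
 h(y) = C1 - y^4 + 2*y^3/3 + 2*y^2 - y - cos(k*y)/k


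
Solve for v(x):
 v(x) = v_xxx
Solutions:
 v(x) = C3*exp(x) + (C1*sin(sqrt(3)*x/2) + C2*cos(sqrt(3)*x/2))*exp(-x/2)


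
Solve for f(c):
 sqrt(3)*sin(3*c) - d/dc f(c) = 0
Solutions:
 f(c) = C1 - sqrt(3)*cos(3*c)/3


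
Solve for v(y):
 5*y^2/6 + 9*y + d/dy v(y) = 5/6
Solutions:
 v(y) = C1 - 5*y^3/18 - 9*y^2/2 + 5*y/6


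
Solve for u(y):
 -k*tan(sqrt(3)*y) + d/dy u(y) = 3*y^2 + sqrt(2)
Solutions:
 u(y) = C1 - sqrt(3)*k*log(cos(sqrt(3)*y))/3 + y^3 + sqrt(2)*y


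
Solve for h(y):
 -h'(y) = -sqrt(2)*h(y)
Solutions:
 h(y) = C1*exp(sqrt(2)*y)


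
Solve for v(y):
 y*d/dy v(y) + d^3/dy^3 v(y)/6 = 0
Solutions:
 v(y) = C1 + Integral(C2*airyai(-6^(1/3)*y) + C3*airybi(-6^(1/3)*y), y)


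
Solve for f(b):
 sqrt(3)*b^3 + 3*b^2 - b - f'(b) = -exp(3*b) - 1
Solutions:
 f(b) = C1 + sqrt(3)*b^4/4 + b^3 - b^2/2 + b + exp(3*b)/3


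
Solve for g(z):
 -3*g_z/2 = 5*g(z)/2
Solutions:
 g(z) = C1*exp(-5*z/3)


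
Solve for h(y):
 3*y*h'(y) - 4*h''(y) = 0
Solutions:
 h(y) = C1 + C2*erfi(sqrt(6)*y/4)


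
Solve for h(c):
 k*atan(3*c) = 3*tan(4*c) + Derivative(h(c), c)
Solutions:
 h(c) = C1 + k*(c*atan(3*c) - log(9*c^2 + 1)/6) + 3*log(cos(4*c))/4


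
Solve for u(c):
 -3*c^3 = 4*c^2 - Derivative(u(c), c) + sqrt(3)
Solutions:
 u(c) = C1 + 3*c^4/4 + 4*c^3/3 + sqrt(3)*c


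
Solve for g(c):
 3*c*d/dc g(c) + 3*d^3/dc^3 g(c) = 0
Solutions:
 g(c) = C1 + Integral(C2*airyai(-c) + C3*airybi(-c), c)


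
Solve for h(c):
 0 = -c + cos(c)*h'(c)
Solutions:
 h(c) = C1 + Integral(c/cos(c), c)


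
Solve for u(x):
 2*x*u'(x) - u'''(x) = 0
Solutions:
 u(x) = C1 + Integral(C2*airyai(2^(1/3)*x) + C3*airybi(2^(1/3)*x), x)


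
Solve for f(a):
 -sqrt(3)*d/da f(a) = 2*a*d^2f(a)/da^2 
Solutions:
 f(a) = C1 + C2*a^(1 - sqrt(3)/2)


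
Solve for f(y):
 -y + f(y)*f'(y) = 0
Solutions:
 f(y) = -sqrt(C1 + y^2)
 f(y) = sqrt(C1 + y^2)


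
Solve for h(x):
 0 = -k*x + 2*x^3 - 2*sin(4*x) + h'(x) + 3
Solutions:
 h(x) = C1 + k*x^2/2 - x^4/2 - 3*x - cos(4*x)/2


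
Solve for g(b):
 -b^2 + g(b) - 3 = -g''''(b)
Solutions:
 g(b) = b^2 + (C1*sin(sqrt(2)*b/2) + C2*cos(sqrt(2)*b/2))*exp(-sqrt(2)*b/2) + (C3*sin(sqrt(2)*b/2) + C4*cos(sqrt(2)*b/2))*exp(sqrt(2)*b/2) + 3


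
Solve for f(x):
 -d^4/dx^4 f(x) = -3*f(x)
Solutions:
 f(x) = C1*exp(-3^(1/4)*x) + C2*exp(3^(1/4)*x) + C3*sin(3^(1/4)*x) + C4*cos(3^(1/4)*x)


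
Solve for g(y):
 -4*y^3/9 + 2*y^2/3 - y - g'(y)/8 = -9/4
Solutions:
 g(y) = C1 - 8*y^4/9 + 16*y^3/9 - 4*y^2 + 18*y


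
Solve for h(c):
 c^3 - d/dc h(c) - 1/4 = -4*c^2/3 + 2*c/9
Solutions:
 h(c) = C1 + c^4/4 + 4*c^3/9 - c^2/9 - c/4


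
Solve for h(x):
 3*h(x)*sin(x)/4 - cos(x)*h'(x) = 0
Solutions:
 h(x) = C1/cos(x)^(3/4)


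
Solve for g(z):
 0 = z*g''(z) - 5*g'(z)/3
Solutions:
 g(z) = C1 + C2*z^(8/3)


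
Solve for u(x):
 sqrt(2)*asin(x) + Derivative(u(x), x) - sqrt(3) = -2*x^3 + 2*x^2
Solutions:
 u(x) = C1 - x^4/2 + 2*x^3/3 + sqrt(3)*x - sqrt(2)*(x*asin(x) + sqrt(1 - x^2))


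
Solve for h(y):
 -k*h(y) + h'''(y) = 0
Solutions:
 h(y) = C1*exp(k^(1/3)*y) + C2*exp(k^(1/3)*y*(-1 + sqrt(3)*I)/2) + C3*exp(-k^(1/3)*y*(1 + sqrt(3)*I)/2)


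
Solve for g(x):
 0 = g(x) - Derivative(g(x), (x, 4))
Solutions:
 g(x) = C1*exp(-x) + C2*exp(x) + C3*sin(x) + C4*cos(x)


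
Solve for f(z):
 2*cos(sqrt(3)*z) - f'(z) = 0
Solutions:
 f(z) = C1 + 2*sqrt(3)*sin(sqrt(3)*z)/3


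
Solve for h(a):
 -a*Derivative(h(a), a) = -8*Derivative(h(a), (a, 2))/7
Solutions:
 h(a) = C1 + C2*erfi(sqrt(7)*a/4)


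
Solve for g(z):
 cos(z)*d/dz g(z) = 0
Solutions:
 g(z) = C1


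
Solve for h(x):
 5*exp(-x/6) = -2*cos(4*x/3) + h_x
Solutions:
 h(x) = C1 + 3*sin(4*x/3)/2 - 30*exp(-x/6)


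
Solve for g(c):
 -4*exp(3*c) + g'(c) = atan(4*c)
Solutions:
 g(c) = C1 + c*atan(4*c) + 4*exp(3*c)/3 - log(16*c^2 + 1)/8


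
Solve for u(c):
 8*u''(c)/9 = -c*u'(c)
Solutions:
 u(c) = C1 + C2*erf(3*c/4)


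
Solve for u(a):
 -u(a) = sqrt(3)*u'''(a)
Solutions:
 u(a) = C3*exp(-3^(5/6)*a/3) + (C1*sin(3^(1/3)*a/2) + C2*cos(3^(1/3)*a/2))*exp(3^(5/6)*a/6)


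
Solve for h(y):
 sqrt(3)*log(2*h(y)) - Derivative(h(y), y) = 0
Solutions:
 -sqrt(3)*Integral(1/(log(_y) + log(2)), (_y, h(y)))/3 = C1 - y


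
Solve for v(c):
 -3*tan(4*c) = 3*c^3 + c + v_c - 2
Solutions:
 v(c) = C1 - 3*c^4/4 - c^2/2 + 2*c + 3*log(cos(4*c))/4


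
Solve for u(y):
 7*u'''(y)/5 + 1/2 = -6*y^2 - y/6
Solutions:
 u(y) = C1 + C2*y + C3*y^2 - y^5/14 - 5*y^4/1008 - 5*y^3/84


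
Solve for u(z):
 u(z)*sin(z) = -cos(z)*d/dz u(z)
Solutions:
 u(z) = C1*cos(z)


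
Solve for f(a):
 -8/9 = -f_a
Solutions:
 f(a) = C1 + 8*a/9


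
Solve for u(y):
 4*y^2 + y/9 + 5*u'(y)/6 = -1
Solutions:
 u(y) = C1 - 8*y^3/5 - y^2/15 - 6*y/5


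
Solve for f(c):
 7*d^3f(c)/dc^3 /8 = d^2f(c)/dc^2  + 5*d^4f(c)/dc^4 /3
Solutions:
 f(c) = C1 + C2*c + (C3*sin(sqrt(3399)*c/80) + C4*cos(sqrt(3399)*c/80))*exp(21*c/80)


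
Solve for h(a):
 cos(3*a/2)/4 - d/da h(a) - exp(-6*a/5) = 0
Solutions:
 h(a) = C1 + sin(3*a/2)/6 + 5*exp(-6*a/5)/6


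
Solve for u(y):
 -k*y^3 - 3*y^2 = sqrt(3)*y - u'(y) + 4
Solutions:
 u(y) = C1 + k*y^4/4 + y^3 + sqrt(3)*y^2/2 + 4*y


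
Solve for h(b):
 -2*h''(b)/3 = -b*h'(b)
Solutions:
 h(b) = C1 + C2*erfi(sqrt(3)*b/2)


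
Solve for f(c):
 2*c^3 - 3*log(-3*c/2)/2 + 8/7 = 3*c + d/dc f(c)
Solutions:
 f(c) = C1 + c^4/2 - 3*c^2/2 - 3*c*log(-c)/2 + c*(-2*log(3) + log(2) + log(6)/2 + 37/14)


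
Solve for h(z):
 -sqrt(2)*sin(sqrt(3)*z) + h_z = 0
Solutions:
 h(z) = C1 - sqrt(6)*cos(sqrt(3)*z)/3


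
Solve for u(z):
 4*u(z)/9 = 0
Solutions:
 u(z) = 0


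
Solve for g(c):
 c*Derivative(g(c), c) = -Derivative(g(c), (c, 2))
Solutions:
 g(c) = C1 + C2*erf(sqrt(2)*c/2)


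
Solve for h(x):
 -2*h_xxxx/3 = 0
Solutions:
 h(x) = C1 + C2*x + C3*x^2 + C4*x^3


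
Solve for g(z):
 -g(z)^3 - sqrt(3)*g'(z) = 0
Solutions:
 g(z) = -sqrt(6)*sqrt(-1/(C1 - sqrt(3)*z))/2
 g(z) = sqrt(6)*sqrt(-1/(C1 - sqrt(3)*z))/2


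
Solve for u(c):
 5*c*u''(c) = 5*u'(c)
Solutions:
 u(c) = C1 + C2*c^2


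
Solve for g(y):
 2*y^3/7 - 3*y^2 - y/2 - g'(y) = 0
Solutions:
 g(y) = C1 + y^4/14 - y^3 - y^2/4


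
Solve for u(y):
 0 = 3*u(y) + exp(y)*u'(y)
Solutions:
 u(y) = C1*exp(3*exp(-y))


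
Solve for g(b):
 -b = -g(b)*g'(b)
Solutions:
 g(b) = -sqrt(C1 + b^2)
 g(b) = sqrt(C1 + b^2)


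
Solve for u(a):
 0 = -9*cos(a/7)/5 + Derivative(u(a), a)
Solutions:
 u(a) = C1 + 63*sin(a/7)/5


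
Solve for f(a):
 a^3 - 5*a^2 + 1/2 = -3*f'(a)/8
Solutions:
 f(a) = C1 - 2*a^4/3 + 40*a^3/9 - 4*a/3


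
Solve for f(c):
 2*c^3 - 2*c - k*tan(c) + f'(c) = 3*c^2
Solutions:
 f(c) = C1 - c^4/2 + c^3 + c^2 - k*log(cos(c))


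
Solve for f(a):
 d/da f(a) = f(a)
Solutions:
 f(a) = C1*exp(a)


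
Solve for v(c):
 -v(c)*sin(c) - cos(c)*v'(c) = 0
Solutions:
 v(c) = C1*cos(c)


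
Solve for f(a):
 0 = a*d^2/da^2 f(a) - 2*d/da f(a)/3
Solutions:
 f(a) = C1 + C2*a^(5/3)


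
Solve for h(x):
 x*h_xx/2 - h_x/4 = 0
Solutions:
 h(x) = C1 + C2*x^(3/2)


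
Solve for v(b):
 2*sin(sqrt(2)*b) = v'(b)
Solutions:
 v(b) = C1 - sqrt(2)*cos(sqrt(2)*b)


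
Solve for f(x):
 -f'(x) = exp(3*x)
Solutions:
 f(x) = C1 - exp(3*x)/3


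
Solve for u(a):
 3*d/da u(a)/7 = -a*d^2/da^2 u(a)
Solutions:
 u(a) = C1 + C2*a^(4/7)


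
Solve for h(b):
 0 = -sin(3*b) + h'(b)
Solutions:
 h(b) = C1 - cos(3*b)/3


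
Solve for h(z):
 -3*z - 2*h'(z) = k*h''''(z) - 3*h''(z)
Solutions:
 h(z) = C1 + C2*exp(-z*((sqrt((1 - 1/k)/k^2) + 1/k)^(1/3) + 1/(k*(sqrt((1 - 1/k)/k^2) + 1/k)^(1/3)))) + C3*exp(z*((sqrt((1 - 1/k)/k^2) + 1/k)^(1/3)/2 - sqrt(3)*I*(sqrt((1 - 1/k)/k^2) + 1/k)^(1/3)/2 - 2/(k*(-1 + sqrt(3)*I)*(sqrt((1 - 1/k)/k^2) + 1/k)^(1/3)))) + C4*exp(z*((sqrt((1 - 1/k)/k^2) + 1/k)^(1/3)/2 + sqrt(3)*I*(sqrt((1 - 1/k)/k^2) + 1/k)^(1/3)/2 + 2/(k*(1 + sqrt(3)*I)*(sqrt((1 - 1/k)/k^2) + 1/k)^(1/3)))) - 3*z^2/4 - 9*z/4


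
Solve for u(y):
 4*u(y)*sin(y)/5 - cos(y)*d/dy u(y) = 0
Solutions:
 u(y) = C1/cos(y)^(4/5)


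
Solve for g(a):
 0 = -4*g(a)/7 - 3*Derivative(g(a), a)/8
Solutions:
 g(a) = C1*exp(-32*a/21)


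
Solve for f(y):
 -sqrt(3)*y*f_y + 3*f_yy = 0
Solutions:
 f(y) = C1 + C2*erfi(sqrt(2)*3^(3/4)*y/6)


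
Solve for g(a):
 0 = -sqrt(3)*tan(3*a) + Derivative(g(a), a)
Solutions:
 g(a) = C1 - sqrt(3)*log(cos(3*a))/3


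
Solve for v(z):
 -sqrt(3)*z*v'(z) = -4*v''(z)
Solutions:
 v(z) = C1 + C2*erfi(sqrt(2)*3^(1/4)*z/4)


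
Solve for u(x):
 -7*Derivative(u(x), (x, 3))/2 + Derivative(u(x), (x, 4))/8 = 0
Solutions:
 u(x) = C1 + C2*x + C3*x^2 + C4*exp(28*x)


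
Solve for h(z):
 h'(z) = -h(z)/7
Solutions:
 h(z) = C1*exp(-z/7)


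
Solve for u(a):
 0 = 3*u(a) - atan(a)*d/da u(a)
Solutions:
 u(a) = C1*exp(3*Integral(1/atan(a), a))


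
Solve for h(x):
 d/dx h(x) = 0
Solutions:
 h(x) = C1


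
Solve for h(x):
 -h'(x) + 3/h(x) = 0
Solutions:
 h(x) = -sqrt(C1 + 6*x)
 h(x) = sqrt(C1 + 6*x)


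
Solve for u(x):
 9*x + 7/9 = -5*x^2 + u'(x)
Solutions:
 u(x) = C1 + 5*x^3/3 + 9*x^2/2 + 7*x/9


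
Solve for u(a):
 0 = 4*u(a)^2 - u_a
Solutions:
 u(a) = -1/(C1 + 4*a)


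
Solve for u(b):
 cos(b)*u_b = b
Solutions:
 u(b) = C1 + Integral(b/cos(b), b)


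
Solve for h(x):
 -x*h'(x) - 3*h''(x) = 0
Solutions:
 h(x) = C1 + C2*erf(sqrt(6)*x/6)


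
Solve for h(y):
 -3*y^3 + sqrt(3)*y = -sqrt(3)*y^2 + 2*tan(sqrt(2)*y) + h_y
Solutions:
 h(y) = C1 - 3*y^4/4 + sqrt(3)*y^3/3 + sqrt(3)*y^2/2 + sqrt(2)*log(cos(sqrt(2)*y))


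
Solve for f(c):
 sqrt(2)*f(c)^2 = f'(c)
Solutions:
 f(c) = -1/(C1 + sqrt(2)*c)


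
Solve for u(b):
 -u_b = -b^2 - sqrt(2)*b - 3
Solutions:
 u(b) = C1 + b^3/3 + sqrt(2)*b^2/2 + 3*b


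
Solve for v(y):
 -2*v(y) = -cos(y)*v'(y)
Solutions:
 v(y) = C1*(sin(y) + 1)/(sin(y) - 1)


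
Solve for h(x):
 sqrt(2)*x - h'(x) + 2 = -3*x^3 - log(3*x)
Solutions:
 h(x) = C1 + 3*x^4/4 + sqrt(2)*x^2/2 + x*log(x) + x + x*log(3)


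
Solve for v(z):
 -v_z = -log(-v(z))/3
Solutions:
 -li(-v(z)) = C1 + z/3


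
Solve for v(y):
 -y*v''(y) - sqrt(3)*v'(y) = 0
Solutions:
 v(y) = C1 + C2*y^(1 - sqrt(3))


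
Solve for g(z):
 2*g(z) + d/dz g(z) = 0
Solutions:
 g(z) = C1*exp(-2*z)


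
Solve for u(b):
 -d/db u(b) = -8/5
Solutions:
 u(b) = C1 + 8*b/5


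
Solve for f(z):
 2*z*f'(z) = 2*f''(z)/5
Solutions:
 f(z) = C1 + C2*erfi(sqrt(10)*z/2)


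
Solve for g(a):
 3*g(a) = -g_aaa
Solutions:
 g(a) = C3*exp(-3^(1/3)*a) + (C1*sin(3^(5/6)*a/2) + C2*cos(3^(5/6)*a/2))*exp(3^(1/3)*a/2)


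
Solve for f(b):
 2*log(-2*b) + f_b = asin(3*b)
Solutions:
 f(b) = C1 - 2*b*log(-b) + b*asin(3*b) - 2*b*log(2) + 2*b + sqrt(1 - 9*b^2)/3


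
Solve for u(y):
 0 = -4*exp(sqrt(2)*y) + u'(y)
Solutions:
 u(y) = C1 + 2*sqrt(2)*exp(sqrt(2)*y)


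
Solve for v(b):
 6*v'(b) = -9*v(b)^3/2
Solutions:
 v(b) = -sqrt(2)*sqrt(-1/(C1 - 3*b))
 v(b) = sqrt(2)*sqrt(-1/(C1 - 3*b))


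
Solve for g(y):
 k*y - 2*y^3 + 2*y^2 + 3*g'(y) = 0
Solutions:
 g(y) = C1 - k*y^2/6 + y^4/6 - 2*y^3/9


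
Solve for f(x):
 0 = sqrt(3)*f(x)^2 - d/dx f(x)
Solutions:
 f(x) = -1/(C1 + sqrt(3)*x)


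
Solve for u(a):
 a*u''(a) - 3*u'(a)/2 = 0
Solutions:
 u(a) = C1 + C2*a^(5/2)


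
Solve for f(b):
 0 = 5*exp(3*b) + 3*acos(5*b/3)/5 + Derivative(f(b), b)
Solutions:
 f(b) = C1 - 3*b*acos(5*b/3)/5 + 3*sqrt(9 - 25*b^2)/25 - 5*exp(3*b)/3


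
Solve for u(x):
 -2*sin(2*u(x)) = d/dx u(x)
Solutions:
 u(x) = pi - acos((-C1 - exp(8*x))/(C1 - exp(8*x)))/2
 u(x) = acos((-C1 - exp(8*x))/(C1 - exp(8*x)))/2


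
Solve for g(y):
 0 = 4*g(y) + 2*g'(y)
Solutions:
 g(y) = C1*exp(-2*y)


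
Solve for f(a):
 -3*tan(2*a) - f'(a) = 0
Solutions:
 f(a) = C1 + 3*log(cos(2*a))/2


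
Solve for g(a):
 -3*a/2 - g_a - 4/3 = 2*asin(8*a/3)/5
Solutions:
 g(a) = C1 - 3*a^2/4 - 2*a*asin(8*a/3)/5 - 4*a/3 - sqrt(9 - 64*a^2)/20


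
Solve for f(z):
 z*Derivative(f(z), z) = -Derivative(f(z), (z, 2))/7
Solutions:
 f(z) = C1 + C2*erf(sqrt(14)*z/2)


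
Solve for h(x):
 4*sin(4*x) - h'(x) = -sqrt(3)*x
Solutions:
 h(x) = C1 + sqrt(3)*x^2/2 - cos(4*x)


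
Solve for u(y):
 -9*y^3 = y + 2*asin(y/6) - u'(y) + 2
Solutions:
 u(y) = C1 + 9*y^4/4 + y^2/2 + 2*y*asin(y/6) + 2*y + 2*sqrt(36 - y^2)


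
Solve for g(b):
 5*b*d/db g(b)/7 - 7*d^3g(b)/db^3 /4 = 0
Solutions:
 g(b) = C1 + Integral(C2*airyai(140^(1/3)*b/7) + C3*airybi(140^(1/3)*b/7), b)
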